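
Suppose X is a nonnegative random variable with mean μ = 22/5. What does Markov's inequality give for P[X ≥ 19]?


μ = E[X] = 22/5, a = 19.
Markov: P[X ≥ 19] ≤ μ/a = (22/5)/19 = 22/95.
Numerically: ≈ 0.23158.
(Since a = 19 > μ = 4.40000, the bound 22/95 is < 1 and informative.)

P[X ≥ 19] ≤ 22/95 ≈ 0.23158.


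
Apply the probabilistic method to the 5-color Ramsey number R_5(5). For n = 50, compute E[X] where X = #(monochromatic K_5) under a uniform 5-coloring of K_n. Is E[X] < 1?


E[X] = C(50, 5) · 5^{1 − 10} = 2118760 · 5^{−9} = 2118760/1953125.
As a reduced fraction: E[X] = 423752/390625 ≈ 1.085.
Is E[X] < 1? NO.
Since E[X] ≥ 1, the first-moment bound is inconclusive at n = 50; it does NOT by itself certify R_5(5) > 50.

E[X] = 423752/390625 ≈ 1.085; E[X] ≥ 1; first-moment method inconclusive here.


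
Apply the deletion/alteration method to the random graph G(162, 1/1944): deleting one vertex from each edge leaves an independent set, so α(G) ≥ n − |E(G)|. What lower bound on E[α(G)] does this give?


E[|E(G)|] = C(162, 2)·p = 13041 · (1/1944) = 161/24.
E[α(G)] ≥ n − E[|E(G)|] = 162 − 161/24 = 3727/24.
Numerically: ≈ 155.2917.
(This is only a lower bound; the true E[α(G)] may be larger.)

E[α(G)] ≥ 3727/24 ≈ 155.2917.


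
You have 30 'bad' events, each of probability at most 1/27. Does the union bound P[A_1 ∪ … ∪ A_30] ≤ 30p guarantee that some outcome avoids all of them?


Union bound: P[∪_{i=1}^{30} A_i] ≤ Σ_i P[A_i] ≤ 30·p = 30·(1/27) = 10/9.
Numerically: 10/9 ≈ 1.1111111.
Is 10/9 < 1? NO.
Since the bound 10/9 is ≥ 1, the union bound is uninformative here; it does NOT by itself certify existence.

30·p = 10/9 ≈ 1.1111111; existence NOT certified by the union bound.


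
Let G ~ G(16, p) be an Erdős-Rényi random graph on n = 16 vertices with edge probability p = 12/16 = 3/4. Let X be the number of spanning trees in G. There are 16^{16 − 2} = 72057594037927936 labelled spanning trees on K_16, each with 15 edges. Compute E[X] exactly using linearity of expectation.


K_16 has 16^{16 − 2} = 72057594037927936 labelled spanning trees.
For each such spanning tree H, let X_H = 1 if all 15 edges of H are present in G. Then P[X_H = 1] = p^{15} = (3/4)^{15} = 14348907/1073741824.
Summing the indicators: E[X] = Σ_H E[X_H] = 72057594037927936 · p^{15} = 72057594037927936 · 14348907/1073741824 = 962938848411648.
Numerically: E[X] ≈ 9.63e+14.

E[X] = 72057594037927936 · (3/4)^{15} = 962938848411648 ≈ 9.63e+14.


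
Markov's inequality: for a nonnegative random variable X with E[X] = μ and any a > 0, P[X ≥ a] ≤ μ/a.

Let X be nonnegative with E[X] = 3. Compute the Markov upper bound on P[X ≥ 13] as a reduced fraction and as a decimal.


μ = E[X] = 3, a = 13.
Markov: P[X ≥ 13] ≤ μ/a = (3)/13 = 3/13.
Numerically: ≈ 0.231.
(Since a = 13 > μ = 3.000, the bound 3/13 is < 1 and informative.)

P[X ≥ 13] ≤ 3/13 ≈ 0.231.


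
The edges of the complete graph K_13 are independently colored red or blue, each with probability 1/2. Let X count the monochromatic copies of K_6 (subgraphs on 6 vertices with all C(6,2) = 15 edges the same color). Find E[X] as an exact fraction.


Let X = Σ_S X_S over the C(13, 6) = 1716 subsets S of size 6, where X_S = 1 if the K_6 on S is monochromatic.
For a fixed S, the K_6 on S has C(6, 2) = 15 edges. P[all 15 edges red] = (1/2)^15, and likewise for blue, so P[monochromatic] = 2·(1/2)^15 = 2^{1 − 15} = 1/16384.
By linearity: E[X] = C(13, 6) · 2^{1 − 15} = 1716 · 1/16384 = 429/4096.
Numerically: E[X] ≈ 0.1047.

E[X] = C(13,6)·2^(1−C(6,2)) = 429/4096 ≈ 0.1047.


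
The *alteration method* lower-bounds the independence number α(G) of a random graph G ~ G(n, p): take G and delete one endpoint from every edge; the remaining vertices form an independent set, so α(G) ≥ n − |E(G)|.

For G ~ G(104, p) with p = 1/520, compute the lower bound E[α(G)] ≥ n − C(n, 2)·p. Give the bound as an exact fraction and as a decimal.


E[|E(G)|] = C(104, 2)·p = 5356 · (1/520) = 103/10.
E[α(G)] ≥ n − E[|E(G)|] = 104 − 103/10 = 937/10.
Numerically: ≈ 93.700.
(This is only a lower bound; the true E[α(G)] may be larger.)

E[α(G)] ≥ 937/10 ≈ 93.700.


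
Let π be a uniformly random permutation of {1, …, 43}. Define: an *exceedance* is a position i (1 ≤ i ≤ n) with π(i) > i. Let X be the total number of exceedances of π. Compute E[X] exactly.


Write X = Σ_{i=1}^{43} X_i, where X_i = 1_{π(i) > i}.
For each fixed i, π(i) is uniform over {1, …, 43} (marginal of a uniform permutation), so P[π(i) > i] = (n − i)/n. Summing: Σ_{i=1}^{43} (n − i)/n = (0 + 1 + … + 42)/43 = 43(43 − 1)/(2·43) = (43 − 1)/2.
Hence E[X] = Σ_{i=1}^{43} (43 − i)/43 = 21 ≈ 21.00000.

E[X] = 21 = 21.00000.


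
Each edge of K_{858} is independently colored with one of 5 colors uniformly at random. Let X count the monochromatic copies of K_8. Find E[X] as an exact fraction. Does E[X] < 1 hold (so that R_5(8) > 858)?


E[X] = C(858, 8) · 5^{1 − 28} = 7049584530256467771 · 5^{−27} = 7049584530256467771/7450580596923828125.
As a reduced fraction: E[X] = 7049584530256467771/7450580596923828125 ≈ 0.9461792.
Is E[X] < 1? YES.
Since E[X] < 1, there exists a 5-coloring of K_{858} with no monochromatic K_8; hence R_5(8) > 858.

E[X] = 7049584530256467771/7450580596923828125 ≈ 0.9461792; E[X] < 1, so R_5(8) > 858.


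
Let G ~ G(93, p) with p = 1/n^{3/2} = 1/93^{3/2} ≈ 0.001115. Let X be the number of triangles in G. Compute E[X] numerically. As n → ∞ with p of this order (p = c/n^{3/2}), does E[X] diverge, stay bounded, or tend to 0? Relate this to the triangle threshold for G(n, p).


Number of potential triangles: C(93, 3) = 129766.
Each occurs with probability p³ ≈ (0.001115)³ ≈ 1.38620267e-09.
By linearity: E[X] = C(93, 3)·p³ ≈ 129766 · 1.38620267e-09 ≈ 0.000180.
Since α = 3/2 > 1, p = c/n^{3/2} = o(1/n) is below the triangle threshold p ~ 1/n. Asymptotically E[X] ~ (c³/6)·n^{3(1−α)} = (1³/6)·n^{-1.5} → 0, so by Markov's inequality G has no triangles w.h.p.

E[X] ≈ 0.000180; in regime p = Θ(1/n^{3/2}) E[X] tends to 0 (below the triangle threshold p ~ 1/n).


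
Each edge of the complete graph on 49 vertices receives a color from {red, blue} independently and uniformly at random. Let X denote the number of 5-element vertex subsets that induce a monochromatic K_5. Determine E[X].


Let X = Σ_S X_S over the C(49, 5) = 1906884 subsets S of size 5, where X_S = 1 if the K_5 on S is monochromatic.
For a fixed S, the K_5 on S has C(5, 2) = 10 edges. P[all 10 edges red] = (1/2)^10, and likewise for blue, so P[monochromatic] = 2·(1/2)^10 = 2^{1 − 10} = 1/512.
By linearity of expectation: E[X] = C(49, 5) · 2^{1 − 10} = 1906884 · 1/512 = 476721/128.
Numerically: E[X] ≈ 3724.382812.

E[X] = C(49,5)·2^(1−C(5,2)) = 476721/128 ≈ 3724.382812.


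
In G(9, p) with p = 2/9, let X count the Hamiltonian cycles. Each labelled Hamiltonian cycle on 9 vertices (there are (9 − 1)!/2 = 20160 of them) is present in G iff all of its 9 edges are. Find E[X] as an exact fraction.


K_9 has (9 − 1)!/2 = 20160 labelled Hamiltonian cycles.
For each such Hamiltonian cycle H, let X_H = 1 if all 9 edges of H are present in G. Then P[X_H = 1] = p^{9} = (2/9)^{9} = 512/387420489.
Summing the indicators: E[X] = Σ_H E[X_H] = 20160 · p^{9} = 20160 · 512/387420489 = 1146880/43046721.
Numerically: E[X] ≈ 0.0266.

E[X] = 20160 · (2/9)^{9} = 1146880/43046721 ≈ 0.0266.


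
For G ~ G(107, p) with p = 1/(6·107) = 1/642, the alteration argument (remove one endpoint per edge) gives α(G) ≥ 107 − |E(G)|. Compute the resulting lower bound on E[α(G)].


E[|E(G)|] = C(107, 2)·p = 5671 · (1/642) = 53/6.
E[α(G)] ≥ n − E[|E(G)|] = 107 − 53/6 = 589/6.
Numerically: ≈ 98.166667.
(This is only a lower bound; the true E[α(G)] may be larger.)

E[α(G)] ≥ 589/6 ≈ 98.166667.


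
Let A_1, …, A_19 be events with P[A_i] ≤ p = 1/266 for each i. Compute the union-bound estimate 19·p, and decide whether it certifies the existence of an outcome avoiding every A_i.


Union bound: P[∪_{i=1}^{19} A_i] ≤ Σ_i P[A_i] ≤ 19·p = 19·(1/266) = 1/14.
Numerically: 1/14 ≈ 0.071.
Is 1/14 < 1? YES.
Since P[∪ A_i] ≤ 1/14 < 1, the complement has P[∩ A_i^c] ≥ 1 − 1/14 = 13/14 > 0, so some outcome avoids every A_i.

19·p = 1/14 ≈ 0.071; existence CERTIFIED by the union bound.


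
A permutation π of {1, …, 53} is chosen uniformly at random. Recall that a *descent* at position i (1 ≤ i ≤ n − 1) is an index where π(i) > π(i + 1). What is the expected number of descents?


Write X = Σ X_I over i = 1, …, 52, with X_I the indicator of one descent.
There are 52 indicators.
For each fixed i, the pair (π(i), π(i+1)) is a uniformly random ordered pair of distinct values from {1, …, 53}; by symmetry P[π(i) > π(i+1)] = 1/2.
By linearity: E[X] = 52 · (1/2) = (53 − 1) · (1/2) = 26 ≈ 26.00000.

E[X] = 26 = 26.00000.


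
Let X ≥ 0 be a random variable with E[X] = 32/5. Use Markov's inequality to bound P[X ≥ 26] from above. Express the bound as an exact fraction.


μ = E[X] = 32/5, a = 26.
Markov: P[X ≥ 26] ≤ μ/a = (32/5)/26 = 16/65.
Numerically: ≈ 0.246154.
(Since a = 26 > μ = 6.400000, the bound 16/65 is < 1 and informative.)

P[X ≥ 26] ≤ 16/65 ≈ 0.246154.


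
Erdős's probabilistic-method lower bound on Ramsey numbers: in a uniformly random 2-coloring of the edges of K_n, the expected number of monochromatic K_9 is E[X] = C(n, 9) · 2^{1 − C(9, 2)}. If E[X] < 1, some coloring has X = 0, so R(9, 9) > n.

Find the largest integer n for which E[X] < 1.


We need C(n, 9) · 2^{1 − 36} < 1, i.e. C(n, 9) < 2^{36 − 1} = 34359738368.
Check values of n near the boundary:
  n = 60: C(60, 9) = 14783142660; 14783142660 < 34359738368? YES
  n = 61: C(61, 9) = 17341763505; 17341763505 < 34359738368? YES
  n = 62: C(62, 9) = 20286591270; 20286591270 < 34359738368? YES
  n = 63: C(63, 9) = 23667689815; 23667689815 < 34359738368? YES
  n = 64: C(64, 9) = 27540584512; 27540584512 < 34359738368? YES
  n = 65: C(65, 9) = 31966749880; 31966749880 < 34359738368? YES
  n = 66: C(66, 9) = 37014131440; 37014131440 < 34359738368? NO
  n = 67: C(67, 9) = 42757703560; 42757703560 < 34359738368? NO
The largest n with C(n, 9) < 34359738368 is n = 65 (where E[X] = 3995843735/4294967296 ≈ 0.9303549). Hence R(9, 9) > 65, i.e. R(9, 9) ≥ 66.

Largest n = 65; hence R(9, 9) > 65.


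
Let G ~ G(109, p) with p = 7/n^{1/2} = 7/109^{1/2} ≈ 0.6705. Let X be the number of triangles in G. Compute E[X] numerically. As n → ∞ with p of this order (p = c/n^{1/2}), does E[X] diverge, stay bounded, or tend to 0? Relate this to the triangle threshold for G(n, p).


Number of potential triangles: C(109, 3) = 209934.
Each occurs with probability p³ ≈ (0.6705)³ ≈ 3.014077e-01.
By linearity: E[X] = C(109, 3)·p³ ≈ 209934 · 3.014077e-01 ≈ 63275.7285.
Since α = 1/2 < 1, p = c/n^{1/2} ≫ 1/n is above the triangle threshold p ~ 1/n. Asymptotically E[X] ~ (c³/6)·n^{3(1−α)} = (7³/6)·n^{1.5} → ∞; triangles are abundant w.h.p.

E[X] ≈ 63275.7285; in regime p = Θ(1/n^{1/2}) E[X] diverges (above the triangle threshold p ~ 1/n).


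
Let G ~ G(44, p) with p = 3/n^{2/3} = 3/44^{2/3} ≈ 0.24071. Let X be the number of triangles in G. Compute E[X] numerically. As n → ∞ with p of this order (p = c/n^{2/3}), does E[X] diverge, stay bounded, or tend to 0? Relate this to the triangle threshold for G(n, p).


Number of potential triangles: C(44, 3) = 13244.
Each occurs with probability p³ ≈ (0.24071)³ ≈ 1.3946281e-02.
By linearity: E[X] = C(44, 3)·p³ ≈ 13244 · 1.3946281e-02 ≈ 184.70455.
Since α = 2/3 < 1, p = c/n^{2/3} ≫ 1/n is above the triangle threshold p ~ 1/n. Asymptotically E[X] ~ (c³/6)·n^{3(1−α)} = (3³/6)·n^{1} → ∞; triangles are abundant w.h.p.

E[X] ≈ 184.70455; in regime p = Θ(1/n^{2/3}) E[X] diverges (above the triangle threshold p ~ 1/n).


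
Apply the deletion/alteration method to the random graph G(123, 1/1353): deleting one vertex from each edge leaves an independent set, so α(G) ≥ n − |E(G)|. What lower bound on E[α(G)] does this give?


E[|E(G)|] = C(123, 2)·p = 7503 · (1/1353) = 61/11.
E[α(G)] ≥ n − E[|E(G)|] = 123 − 61/11 = 1292/11.
Numerically: ≈ 117.455.
(This is only a lower bound; the true E[α(G)] may be larger.)

E[α(G)] ≥ 1292/11 ≈ 117.455.


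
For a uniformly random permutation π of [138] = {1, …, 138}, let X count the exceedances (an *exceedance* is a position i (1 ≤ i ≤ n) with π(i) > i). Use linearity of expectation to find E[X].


Write X = Σ_{i=1}^{138} X_i, where X_i = 1_{π(i) > i}.
For each fixed i, π(i) is uniform over {1, …, 138} (marginal of a uniform permutation), so P[π(i) > i] = (n − i)/n. Summing: Σ_{i=1}^{138} (n − i)/n = (0 + 1 + … + 137)/138 = 138(138 − 1)/(2·138) = (138 − 1)/2.
Hence E[X] = Σ_{i=1}^{138} (138 − i)/138 = 137/2 ≈ 68.5000.

E[X] = 137/2 = 68.5000.


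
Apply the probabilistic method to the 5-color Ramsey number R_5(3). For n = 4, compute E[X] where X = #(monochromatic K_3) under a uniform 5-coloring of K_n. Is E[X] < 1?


E[X] = C(4, 3) · 5^{1 − 3} = 4 · 5^{−2} = 4/25.
As a reduced fraction: E[X] = 4/25 ≈ 0.1600.
Is E[X] < 1? YES.
Since E[X] < 1, there exists a 5-coloring of K_{4} with no monochromatic K_3; hence R_5(3) > 4.

E[X] = 4/25 ≈ 0.1600; E[X] < 1, so R_5(3) > 4.


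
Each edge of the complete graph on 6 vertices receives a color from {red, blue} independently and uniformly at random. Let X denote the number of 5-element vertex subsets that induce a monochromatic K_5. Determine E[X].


Let X = Σ_S X_S over the C(6, 5) = 6 subsets S of size 5, where X_S = 1 if the K_5 on S is monochromatic.
For a fixed S, the K_5 on S has C(5, 2) = 10 edges. P[all 10 edges red] = (1/2)^10, and likewise for blue, so P[monochromatic] = 2·(1/2)^10 = 2^{1 − 10} = 1/512.
Summing: E[X] = C(6, 5) · 2^{1 − 10} = 6 · 1/512 = 3/256.
Numerically: E[X] ≈ 0.0117.

E[X] = C(6,5)·2^(1−C(5,2)) = 3/256 ≈ 0.0117.


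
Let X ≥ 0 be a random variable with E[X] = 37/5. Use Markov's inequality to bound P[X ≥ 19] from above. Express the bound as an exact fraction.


μ = E[X] = 37/5, a = 19.
Markov: P[X ≥ 19] ≤ μ/a = (37/5)/19 = 37/95.
Numerically: ≈ 0.389.
(Since a = 19 > μ = 7.400, the bound 37/95 is < 1 and informative.)

P[X ≥ 19] ≤ 37/95 ≈ 0.389.


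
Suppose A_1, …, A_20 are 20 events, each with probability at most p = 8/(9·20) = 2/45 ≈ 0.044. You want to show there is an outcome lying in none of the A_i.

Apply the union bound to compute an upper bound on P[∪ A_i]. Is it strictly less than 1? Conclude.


Union bound: P[∪_{i=1}^{20} A_i] ≤ Σ_i P[A_i] ≤ 20·p = 20·(2/45) = 8/9.
Numerically: 8/9 ≈ 0.889.
Is 8/9 < 1? YES.
Since P[∪ A_i] ≤ 8/9 < 1, the complement has P[∩ A_i^c] ≥ 1 − 8/9 = 1/9 > 0, so some outcome avoids every A_i.

20·p = 8/9 ≈ 0.889; existence CERTIFIED by the union bound.


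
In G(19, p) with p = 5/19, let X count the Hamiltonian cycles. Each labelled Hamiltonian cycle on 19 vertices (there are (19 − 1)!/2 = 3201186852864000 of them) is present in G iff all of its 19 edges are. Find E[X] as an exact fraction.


K_19 has (19 − 1)!/2 = 3201186852864000 labelled Hamiltonian cycles.
For each such Hamiltonian cycle H, let X_H = 1 if all 19 edges of H are present in G. Then P[X_H = 1] = p^{19} = (5/19)^{19} = 19073486328125/1978419655660313589123979.
By linearity of expectation: E[X] = Σ_H E[X_H] = 3201186852864000 · p^{19} = 3201186852864000 · 19073486328125/1978419655660313589123979 = 61057793671875000000000000000/1978419655660313589123979.
Numerically: E[X] ≈ 3.09e+04.

E[X] = 3201186852864000 · (5/19)^{19} = 61057793671875000000000000000/1978419655660313589123979 ≈ 3.09e+04.


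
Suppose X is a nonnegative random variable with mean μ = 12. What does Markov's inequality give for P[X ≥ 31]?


μ = E[X] = 12, a = 31.
Markov: P[X ≥ 31] ≤ μ/a = (12)/31 = 12/31.
Numerically: ≈ 0.38710.
(Since a = 31 > μ = 12.00000, the bound 12/31 is < 1 and informative.)

P[X ≥ 31] ≤ 12/31 ≈ 0.38710.


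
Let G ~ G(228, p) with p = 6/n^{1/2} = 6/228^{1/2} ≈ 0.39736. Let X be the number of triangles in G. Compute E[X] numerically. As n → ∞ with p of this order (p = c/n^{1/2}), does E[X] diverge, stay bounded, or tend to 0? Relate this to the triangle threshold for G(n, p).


Number of potential triangles: C(228, 3) = 1949476.
Each occurs with probability p³ ≈ (0.39736)³ ≈ 6.27410064e-02.
By linearity: E[X] = C(228, 3)·p³ ≈ 1949476 · 6.27410064e-02 ≈ 122312.086168.
Since α = 1/2 < 1, p = c/n^{1/2} ≫ 1/n is above the triangle threshold p ~ 1/n. Asymptotically E[X] ~ (c³/6)·n^{3(1−α)} = (6³/6)·n^{1.5} → ∞; triangles are abundant w.h.p.

E[X] ≈ 122312.086168; in regime p = Θ(1/n^{1/2}) E[X] diverges (above the triangle threshold p ~ 1/n).


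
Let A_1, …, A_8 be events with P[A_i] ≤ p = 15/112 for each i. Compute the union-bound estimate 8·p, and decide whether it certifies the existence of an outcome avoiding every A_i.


Union bound: P[∪_{i=1}^{8} A_i] ≤ Σ_i P[A_i] ≤ 8·p = 8·(15/112) = 15/14.
Numerically: 15/14 ≈ 1.0714286.
Is 15/14 < 1? NO.
Since the bound 15/14 is ≥ 1, the union bound is uninformative here; it does NOT by itself certify existence.

8·p = 15/14 ≈ 1.0714286; existence NOT certified by the union bound.


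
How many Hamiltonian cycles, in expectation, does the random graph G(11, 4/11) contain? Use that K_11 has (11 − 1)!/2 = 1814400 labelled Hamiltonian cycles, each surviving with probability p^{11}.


K_11 has (11 − 1)!/2 = 1814400 labelled Hamiltonian cycles.
For each such Hamiltonian cycle H, let X_H = 1 if all 11 edges of H are present in G. Then P[X_H = 1] = p^{11} = (4/11)^{11} = 4194304/285311670611.
Summing the indicators: E[X] = Σ_H E[X_H] = 1814400 · p^{11} = 1814400 · 4194304/285311670611 = 7610145177600/285311670611.
Numerically: E[X] ≈ 26.67.

E[X] = 1814400 · (4/11)^{11} = 7610145177600/285311670611 ≈ 26.67.


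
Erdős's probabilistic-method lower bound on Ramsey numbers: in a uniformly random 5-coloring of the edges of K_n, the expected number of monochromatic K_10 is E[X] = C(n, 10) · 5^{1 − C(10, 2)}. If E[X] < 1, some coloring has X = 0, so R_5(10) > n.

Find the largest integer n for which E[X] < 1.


We need C(n, 10) · 5^{1 − 45} < 1, i.e. C(n, 10) < 5^{45 − 1} = 5684341886080801486968994140625.
Check values of n near the boundary:
  n = 5388: C(5388, 10) = 5634865093375880654852250419586; 5634865093375880654852250419586 < 5684341886080801486968994140625? YES
  n = 5389: C(5389, 10) = 5645340767466558997768874792926; 5645340767466558997768874792926 < 5684341886080801486968994140625? YES
  n = 5390: C(5390, 10) = 5655833965919099070255434039753; 5655833965919099070255434039753 < 5684341886080801486968994140625? YES
  n = 5391: C(5391, 10) = 5666344714787188828795213697883; 5666344714787188828795213697883 < 5684341886080801486968994140625? YES
  n = 5392: C(5392, 10) = 5676873040158402483252283957448; 5676873040158402483252283957448 < 5684341886080801486968994140625? YES
  n = 5393: C(5393, 10) = 5687418968154238267170642278008; 5687418968154238267170642278008 < 5684341886080801486968994140625? NO
The largest n with C(n, 10) < 5684341886080801486968994140625 is n = 5392 (where E[X] = 5676873040158402483252283957448/5684341886080801486968994140625 ≈ 0.9987). Hence R_5(10) > 5392, i.e. R_5(10) ≥ 5393.

Largest n = 5392; hence R_5(10) > 5392.


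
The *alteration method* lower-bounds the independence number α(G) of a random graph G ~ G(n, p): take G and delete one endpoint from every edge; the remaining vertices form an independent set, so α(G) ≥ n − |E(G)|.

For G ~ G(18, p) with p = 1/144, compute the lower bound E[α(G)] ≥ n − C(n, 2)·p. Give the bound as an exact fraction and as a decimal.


E[|E(G)|] = C(18, 2)·p = 153 · (1/144) = 17/16.
E[α(G)] ≥ n − E[|E(G)|] = 18 − 17/16 = 271/16.
Numerically: ≈ 16.93750.
(This is only a lower bound; the true E[α(G)] may be larger.)

E[α(G)] ≥ 271/16 ≈ 16.93750.


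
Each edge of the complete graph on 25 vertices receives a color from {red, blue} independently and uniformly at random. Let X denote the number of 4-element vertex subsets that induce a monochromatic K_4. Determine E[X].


Let X = Σ_S X_S over the C(25, 4) = 12650 subsets S of size 4, where X_S = 1 if the K_4 on S is monochromatic.
For a fixed S, the K_4 on S has C(4, 2) = 6 edges. P[all 6 edges red] = (1/2)^6, and likewise for blue, so P[monochromatic] = 2·(1/2)^6 = 2^{1 − 6} = 1/32.
Summing: E[X] = C(25, 4) · 2^{1 − 6} = 12650 · 1/32 = 6325/16.
Numerically: E[X] ≈ 395.312.

E[X] = C(25,4)·2^(1−C(4,2)) = 6325/16 ≈ 395.312.


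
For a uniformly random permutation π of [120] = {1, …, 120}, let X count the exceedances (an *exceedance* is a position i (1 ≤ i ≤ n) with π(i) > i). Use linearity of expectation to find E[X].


Write X = Σ_{i=1}^{120} X_i, where X_i = 1_{π(i) > i}.
For each fixed i, π(i) is uniform over {1, …, 120} (marginal of a uniform permutation), so P[π(i) > i] = (n − i)/n. Summing: Σ_{i=1}^{120} (n − i)/n = (0 + 1 + … + 119)/120 = 120(120 − 1)/(2·120) = (120 − 1)/2.
Hence E[X] = Σ_{i=1}^{120} (120 − i)/120 = 119/2 ≈ 59.500000.

E[X] = 119/2 = 59.500000.


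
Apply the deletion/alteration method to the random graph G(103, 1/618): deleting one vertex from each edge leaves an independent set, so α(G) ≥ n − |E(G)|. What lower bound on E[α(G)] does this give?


E[|E(G)|] = C(103, 2)·p = 5253 · (1/618) = 17/2.
E[α(G)] ≥ n − E[|E(G)|] = 103 − 17/2 = 189/2.
Numerically: ≈ 94.500.
(This is only a lower bound; the true E[α(G)] may be larger.)

E[α(G)] ≥ 189/2 ≈ 94.500.


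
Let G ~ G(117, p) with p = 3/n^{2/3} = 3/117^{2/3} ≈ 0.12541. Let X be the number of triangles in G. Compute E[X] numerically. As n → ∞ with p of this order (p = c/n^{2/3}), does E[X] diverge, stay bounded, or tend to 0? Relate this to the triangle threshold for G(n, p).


Number of potential triangles: C(117, 3) = 260130.
Each occurs with probability p³ ≈ (0.12541)³ ≈ 1.97238659e-03.
By linearity: E[X] = C(117, 3)·p³ ≈ 260130 · 1.97238659e-03 ≈ 513.076923.
Since α = 2/3 < 1, p = c/n^{2/3} ≫ 1/n is above the triangle threshold p ~ 1/n. Asymptotically E[X] ~ (c³/6)·n^{3(1−α)} = (3³/6)·n^{1} → ∞; triangles are abundant w.h.p.

E[X] ≈ 513.076923; in regime p = Θ(1/n^{2/3}) E[X] diverges (above the triangle threshold p ~ 1/n).


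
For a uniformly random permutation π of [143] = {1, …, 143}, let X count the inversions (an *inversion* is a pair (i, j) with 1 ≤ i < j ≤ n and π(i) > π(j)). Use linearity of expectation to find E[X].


Write X = Σ X_I over the C(143, 2) = 10153 pairs i < j, with X_I the indicator of one inversion.
There are 10153 indicators.
For each fixed pair i < j, the values π(i) and π(j) are two distinct elements of {1, …, 143} in uniformly random order; by symmetry P[π(i) > π(j)] = 1/2.
By linearity: E[X] = 10153 · (1/2) = C(143, 2) · (1/2) = 10153/2 = 10153/2 ≈ 5076.500000.

E[X] = 10153/2 = 5076.500000.


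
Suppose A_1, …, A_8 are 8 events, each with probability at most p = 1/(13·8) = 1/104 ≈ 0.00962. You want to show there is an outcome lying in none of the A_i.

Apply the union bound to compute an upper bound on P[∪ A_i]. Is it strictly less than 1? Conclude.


Union bound: P[∪_{i=1}^{8} A_i] ≤ Σ_i P[A_i] ≤ 8·p = 8·(1/104) = 1/13.
Numerically: 1/13 ≈ 0.07692.
Is 1/13 < 1? YES.
Since P[∪ A_i] ≤ 1/13 < 1, the complement has P[∩ A_i^c] ≥ 1 − 1/13 = 12/13 > 0, so some outcome avoids every A_i.

8·p = 1/13 ≈ 0.07692; existence CERTIFIED by the union bound.


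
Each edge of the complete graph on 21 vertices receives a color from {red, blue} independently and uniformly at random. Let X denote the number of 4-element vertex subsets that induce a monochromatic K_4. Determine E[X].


Let X = Σ_S X_S over the C(21, 4) = 5985 subsets S of size 4, where X_S = 1 if the K_4 on S is monochromatic.
For a fixed S, the K_4 on S has C(4, 2) = 6 edges. P[all 6 edges red] = (1/2)^6, and likewise for blue, so P[monochromatic] = 2·(1/2)^6 = 2^{1 − 6} = 1/32.
By linearity of expectation: E[X] = C(21, 4) · 2^{1 − 6} = 5985 · 1/32 = 5985/32.
Numerically: E[X] ≈ 187.031250.

E[X] = C(21,4)·2^(1−C(4,2)) = 5985/32 ≈ 187.031250.


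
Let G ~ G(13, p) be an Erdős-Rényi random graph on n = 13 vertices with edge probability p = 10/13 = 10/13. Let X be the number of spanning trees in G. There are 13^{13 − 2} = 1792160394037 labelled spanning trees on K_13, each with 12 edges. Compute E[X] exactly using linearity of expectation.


K_13 has 13^{13 − 2} = 1792160394037 labelled spanning trees.
For each such spanning tree H, let X_H = 1 if all 12 edges of H are present in G. Then P[X_H = 1] = p^{12} = (10/13)^{12} = 1000000000000/23298085122481.
Summing the indicators: E[X] = Σ_H E[X_H] = 1792160394037 · p^{12} = 1792160394037 · 1000000000000/23298085122481 = 1000000000000/13.
Numerically: E[X] ≈ 7.69e+10.

E[X] = 1792160394037 · (10/13)^{12} = 1000000000000/13 ≈ 7.69e+10.


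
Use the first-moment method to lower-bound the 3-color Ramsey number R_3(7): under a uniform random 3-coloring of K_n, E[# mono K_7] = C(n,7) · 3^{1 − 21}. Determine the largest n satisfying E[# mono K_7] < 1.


We need C(n, 7) · 3^{1 − 21} < 1, i.e. C(n, 7) < 3^{21 − 1} = 3486784401.
Check values of n near the boundary:
  n = 80: C(80, 7) = 3176716400; 3176716400 < 3486784401? YES
  n = 81: C(81, 7) = 3477216600; 3477216600 < 3486784401? YES
  n = 82: C(82, 7) = 3801756816; 3801756816 < 3486784401? NO
The largest n with C(n, 7) < 3486784401 is n = 81 (where E[X] = 42928600/43046721 ≈ 0.9973). Hence R_3(7) > 81, i.e. R_3(7) ≥ 82.

Largest n = 81; hence R_3(7) > 81.


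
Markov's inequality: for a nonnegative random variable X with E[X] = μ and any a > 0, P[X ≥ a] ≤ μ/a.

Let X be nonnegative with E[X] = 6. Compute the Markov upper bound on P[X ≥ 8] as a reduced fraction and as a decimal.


μ = E[X] = 6, a = 8.
Markov: P[X ≥ 8] ≤ μ/a = (6)/8 = 3/4.
Numerically: ≈ 0.75000.
(Since a = 8 > μ = 6.00000, the bound 3/4 is < 1 and informative.)

P[X ≥ 8] ≤ 3/4 ≈ 0.75000.


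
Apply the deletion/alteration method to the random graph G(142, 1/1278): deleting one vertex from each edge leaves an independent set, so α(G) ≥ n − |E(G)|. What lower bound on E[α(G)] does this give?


E[|E(G)|] = C(142, 2)·p = 10011 · (1/1278) = 47/6.
E[α(G)] ≥ n − E[|E(G)|] = 142 − 47/6 = 805/6.
Numerically: ≈ 134.1667.
(This is only a lower bound; the true E[α(G)] may be larger.)

E[α(G)] ≥ 805/6 ≈ 134.1667.


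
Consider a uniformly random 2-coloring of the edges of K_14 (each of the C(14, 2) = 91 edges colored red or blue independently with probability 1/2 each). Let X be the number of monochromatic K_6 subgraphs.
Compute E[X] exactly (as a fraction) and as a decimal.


Let X = Σ_S X_S over the C(14, 6) = 3003 subsets S of size 6, where X_S = 1 if the K_6 on S is monochromatic.
For a fixed S, the K_6 on S has C(6, 2) = 15 edges. P[all 15 edges red] = (1/2)^15, and likewise for blue, so P[monochromatic] = 2·(1/2)^15 = 2^{1 − 15} = 1/16384.
By linearity of expectation: E[X] = C(14, 6) · 2^{1 − 15} = 3003 · 1/16384 = 3003/16384.
Numerically: E[X] ≈ 0.18329.

E[X] = C(14,6)·2^(1−C(6,2)) = 3003/16384 ≈ 0.18329.


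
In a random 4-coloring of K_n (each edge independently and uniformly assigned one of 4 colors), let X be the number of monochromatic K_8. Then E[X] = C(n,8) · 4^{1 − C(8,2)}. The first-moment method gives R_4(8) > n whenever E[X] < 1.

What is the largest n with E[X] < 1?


We need C(n, 8) · 4^{1 − 28} < 1, i.e. C(n, 8) < 4^{28 − 1} = 18014398509481984.
Check values of n near the boundary:
  n = 407: C(407, 8) = 17424959239309050; 17424959239309050 < 18014398509481984? YES
  n = 408: C(408, 8) = 17773458424095231; 17773458424095231 < 18014398509481984? YES
  n = 409: C(409, 8) = 18128041135797879; 18128041135797879 < 18014398509481984? NO
  n = 410: C(410, 8) = 18488798173326195; 18488798173326195 < 18014398509481984? NO
  n = 411: C(411, 8) = 18855821462126715; 18855821462126715 < 18014398509481984? NO
The largest n with C(n, 8) < 18014398509481984 is n = 408 (where E[X] = 17773458424095231/18014398509481984 ≈ 0.987). Hence R_4(8) > 408, i.e. R_4(8) ≥ 409.

Largest n = 408; hence R_4(8) > 408.


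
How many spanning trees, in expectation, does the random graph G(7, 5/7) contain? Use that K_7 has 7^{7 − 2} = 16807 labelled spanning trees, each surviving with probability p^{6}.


K_7 has 7^{7 − 2} = 16807 labelled spanning trees.
For each such spanning tree H, let X_H = 1 if all 6 edges of H are present in G. Then P[X_H = 1] = p^{6} = (5/7)^{6} = 15625/117649.
By linearity: E[X] = Σ_H E[X_H] = 16807 · p^{6} = 16807 · 15625/117649 = 15625/7.
Numerically: E[X] ≈ 2232.

E[X] = 16807 · (5/7)^{6} = 15625/7 ≈ 2232.


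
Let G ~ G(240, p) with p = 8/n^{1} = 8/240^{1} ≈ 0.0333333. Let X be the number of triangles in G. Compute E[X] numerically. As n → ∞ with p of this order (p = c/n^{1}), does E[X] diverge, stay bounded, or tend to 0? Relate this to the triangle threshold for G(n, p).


Number of potential triangles: C(240, 3) = 2275280.
Each occurs with probability p³ ≈ (0.0333333)³ ≈ 3.70370370e-05.
By linearity: E[X] = C(240, 3)·p³ ≈ 2275280 · 3.70370370e-05 ≈ 84.269630.
Here α = 1, so p = 8/n is exactly at the triangle threshold p ~ 1/n. Asymptotically E[X] → c³/6 = 8³/6 = 256/3 ≈ 85.333333, a bounded constant. In this regime the triangle count is asymptotically Poisson(c³/6).

E[X] ≈ 84.269630; in regime p = Θ(1/n^{1}) E[X] stays bounded (at the triangle threshold p ~ 1/n).


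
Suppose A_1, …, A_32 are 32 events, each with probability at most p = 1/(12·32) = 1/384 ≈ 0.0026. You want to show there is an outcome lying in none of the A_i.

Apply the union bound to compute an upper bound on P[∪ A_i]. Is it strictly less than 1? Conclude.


Union bound: P[∪_{i=1}^{32} A_i] ≤ Σ_i P[A_i] ≤ 32·p = 32·(1/384) = 1/12.
Numerically: 1/12 ≈ 0.0833.
Is 1/12 < 1? YES.
Since P[∪ A_i] ≤ 1/12 < 1, the complement has P[∩ A_i^c] ≥ 1 − 1/12 = 11/12 > 0, so some outcome avoids every A_i.

32·p = 1/12 ≈ 0.0833; existence CERTIFIED by the union bound.


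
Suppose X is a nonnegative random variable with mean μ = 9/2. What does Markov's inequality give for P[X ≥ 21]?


μ = E[X] = 9/2, a = 21.
Markov: P[X ≥ 21] ≤ μ/a = (9/2)/21 = 3/14.
Numerically: ≈ 0.214286.
(Since a = 21 > μ = 4.500000, the bound 3/14 is < 1 and informative.)

P[X ≥ 21] ≤ 3/14 ≈ 0.214286.


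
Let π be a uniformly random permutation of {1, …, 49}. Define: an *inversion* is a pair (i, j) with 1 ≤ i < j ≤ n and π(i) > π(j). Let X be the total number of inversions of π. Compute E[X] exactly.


Write X = Σ X_I over the C(49, 2) = 1176 pairs i < j, with X_I the indicator of one inversion.
There are 1176 indicators.
For each fixed pair i < j, the values π(i) and π(j) are two distinct elements of {1, …, 49} in uniformly random order; by symmetry P[π(i) > π(j)] = 1/2.
By linearity: E[X] = 1176 · (1/2) = C(49, 2) · (1/2) = 1176/2 = 588 ≈ 588.0000.

E[X] = 588 = 588.0000.


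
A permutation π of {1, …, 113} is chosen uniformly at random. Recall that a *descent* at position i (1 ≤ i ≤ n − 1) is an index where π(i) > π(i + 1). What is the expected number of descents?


Write X = Σ X_I over i = 1, …, 112, with X_I the indicator of one descent.
There are 112 indicators.
For each fixed i, the pair (π(i), π(i+1)) is a uniformly random ordered pair of distinct values from {1, …, 113}; by symmetry P[π(i) > π(i+1)] = 1/2.
By linearity: E[X] = 112 · (1/2) = (113 − 1) · (1/2) = 56 ≈ 56.000.

E[X] = 56 = 56.000.


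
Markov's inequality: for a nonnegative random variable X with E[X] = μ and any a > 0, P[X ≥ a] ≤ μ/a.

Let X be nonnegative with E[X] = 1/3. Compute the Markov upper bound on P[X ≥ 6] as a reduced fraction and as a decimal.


μ = E[X] = 1/3, a = 6.
Markov: P[X ≥ 6] ≤ μ/a = (1/3)/6 = 1/18.
Numerically: ≈ 0.05556.
(Since a = 6 > μ = 0.33333, the bound 1/18 is < 1 and informative.)

P[X ≥ 6] ≤ 1/18 ≈ 0.05556.


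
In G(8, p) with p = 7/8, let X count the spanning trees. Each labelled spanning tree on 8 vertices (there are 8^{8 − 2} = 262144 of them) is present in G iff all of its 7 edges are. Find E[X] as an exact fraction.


K_8 has 8^{8 − 2} = 262144 labelled spanning trees.
For each such spanning tree H, let X_H = 1 if all 7 edges of H are present in G. Then P[X_H = 1] = p^{7} = (7/8)^{7} = 823543/2097152.
By linearity: E[X] = Σ_H E[X_H] = 262144 · p^{7} = 262144 · 823543/2097152 = 823543/8.
Numerically: E[X] ≈ 1.0294e+05.

E[X] = 262144 · (7/8)^{7} = 823543/8 ≈ 1.0294e+05.


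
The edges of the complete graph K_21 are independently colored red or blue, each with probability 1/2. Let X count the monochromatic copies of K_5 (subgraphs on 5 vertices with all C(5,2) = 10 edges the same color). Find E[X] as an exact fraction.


Let X = Σ_S X_S over the C(21, 5) = 20349 subsets S of size 5, where X_S = 1 if the K_5 on S is monochromatic.
For a fixed S, the K_5 on S has C(5, 2) = 10 edges. P[all 10 edges red] = (1/2)^10, and likewise for blue, so P[monochromatic] = 2·(1/2)^10 = 2^{1 − 10} = 1/512.
Summing: E[X] = C(21, 5) · 2^{1 − 10} = 20349 · 1/512 = 20349/512.
Numerically: E[X] ≈ 39.744.

E[X] = C(21,5)·2^(1−C(5,2)) = 20349/512 ≈ 39.744.


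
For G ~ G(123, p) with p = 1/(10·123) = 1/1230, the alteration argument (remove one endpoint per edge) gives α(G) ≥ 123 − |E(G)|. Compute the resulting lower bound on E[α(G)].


E[|E(G)|] = C(123, 2)·p = 7503 · (1/1230) = 61/10.
E[α(G)] ≥ n − E[|E(G)|] = 123 − 61/10 = 1169/10.
Numerically: ≈ 116.9000.
(This is only a lower bound; the true E[α(G)] may be larger.)

E[α(G)] ≥ 1169/10 ≈ 116.9000.


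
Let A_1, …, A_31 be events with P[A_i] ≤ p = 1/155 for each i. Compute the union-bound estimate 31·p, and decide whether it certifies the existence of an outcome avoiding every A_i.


Union bound: P[∪_{i=1}^{31} A_i] ≤ Σ_i P[A_i] ≤ 31·p = 31·(1/155) = 1/5.
Numerically: 1/5 ≈ 0.2000.
Is 1/5 < 1? YES.
Since P[∪ A_i] ≤ 1/5 < 1, the complement has P[∩ A_i^c] ≥ 1 − 1/5 = 4/5 > 0, so some outcome avoids every A_i.

31·p = 1/5 ≈ 0.2000; existence CERTIFIED by the union bound.


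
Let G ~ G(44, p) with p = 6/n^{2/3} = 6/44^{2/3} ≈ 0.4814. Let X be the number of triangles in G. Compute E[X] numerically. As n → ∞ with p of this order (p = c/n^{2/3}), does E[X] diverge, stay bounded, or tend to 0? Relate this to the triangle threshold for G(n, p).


Number of potential triangles: C(44, 3) = 13244.
Each occurs with probability p³ ≈ (0.4814)³ ≈ 1.115702e-01.
By linearity: E[X] = C(44, 3)·p³ ≈ 13244 · 1.115702e-01 ≈ 1477.6364.
Since α = 2/3 < 1, p = c/n^{2/3} ≫ 1/n is above the triangle threshold p ~ 1/n. Asymptotically E[X] ~ (c³/6)·n^{3(1−α)} = (6³/6)·n^{1} → ∞; triangles are abundant w.h.p.

E[X] ≈ 1477.6364; in regime p = Θ(1/n^{2/3}) E[X] diverges (above the triangle threshold p ~ 1/n).


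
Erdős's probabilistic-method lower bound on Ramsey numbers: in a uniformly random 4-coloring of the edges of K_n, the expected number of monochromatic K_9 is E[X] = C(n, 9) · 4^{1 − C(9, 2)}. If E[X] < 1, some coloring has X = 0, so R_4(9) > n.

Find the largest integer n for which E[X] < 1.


We need C(n, 9) · 4^{1 − 36} < 1, i.e. C(n, 9) < 4^{36 − 1} = 1180591620717411303424.
Check values of n near the boundary:
  n = 911: C(911, 9) = 1144686900492291197405; 1144686900492291197405 < 1180591620717411303424? YES
  n = 912: C(912, 9) = 1156095740032081475120; 1156095740032081475120 < 1180591620717411303424? YES
  n = 913: C(913, 9) = 1167605542753639808390; 1167605542753639808390 < 1180591620717411303424? YES
  n = 914: C(914, 9) = 1179217089587653905932; 1179217089587653905932 < 1180591620717411303424? YES
  n = 915: C(915, 9) = 1190931166636537885130; 1190931166636537885130 < 1180591620717411303424? NO
  n = 916: C(916, 9) = 1202748565202942340440; 1202748565202942340440 < 1180591620717411303424? NO
  n = 917: C(917, 9) = 1214670081818390006810; 1214670081818390006810 < 1180591620717411303424? NO
The largest n with C(n, 9) < 1180591620717411303424 is n = 914 (where E[X] = 294804272396913476483/295147905179352825856 ≈ 0.999). Hence R_4(9) > 914, i.e. R_4(9) ≥ 915.

Largest n = 914; hence R_4(9) > 914.


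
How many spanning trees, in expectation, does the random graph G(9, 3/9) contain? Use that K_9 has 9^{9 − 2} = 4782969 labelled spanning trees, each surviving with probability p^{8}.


K_9 has 9^{9 − 2} = 4782969 labelled spanning trees.
For each such spanning tree H, let X_H = 1 if all 8 edges of H are present in G. Then P[X_H = 1] = p^{8} = (1/3)^{8} = 1/6561.
By linearity of expectation: E[X] = Σ_H E[X_H] = 4782969 · p^{8} = 4782969 · 1/6561 = 729.
Numerically: E[X] ≈ 729.

E[X] = 4782969 · (1/3)^{8} = 729 ≈ 729.


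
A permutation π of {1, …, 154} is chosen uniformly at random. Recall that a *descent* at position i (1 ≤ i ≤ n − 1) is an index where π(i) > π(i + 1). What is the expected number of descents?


Write X = Σ X_I over i = 1, …, 153, with X_I the indicator of one descent.
There are 153 indicators.
For each fixed i, the pair (π(i), π(i+1)) is a uniformly random ordered pair of distinct values from {1, …, 154}; by symmetry P[π(i) > π(i+1)] = 1/2.
By linearity: E[X] = 153 · (1/2) = (154 − 1) · (1/2) = 153/2 ≈ 76.5000.

E[X] = 153/2 = 76.5000.


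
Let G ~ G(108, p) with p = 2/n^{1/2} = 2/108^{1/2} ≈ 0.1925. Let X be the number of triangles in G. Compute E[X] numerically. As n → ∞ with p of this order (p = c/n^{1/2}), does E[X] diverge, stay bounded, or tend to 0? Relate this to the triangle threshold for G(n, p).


Number of potential triangles: C(108, 3) = 204156.
Each occurs with probability p³ ≈ (0.1925)³ ≈ 7.127781e-03.
By linearity: E[X] = C(108, 3)·p³ ≈ 204156 · 7.127781e-03 ≈ 1455.1793.
Since α = 1/2 < 1, p = c/n^{1/2} ≫ 1/n is above the triangle threshold p ~ 1/n. Asymptotically E[X] ~ (c³/6)·n^{3(1−α)} = (2³/6)·n^{1.5} → ∞; triangles are abundant w.h.p.

E[X] ≈ 1455.1793; in regime p = Θ(1/n^{1/2}) E[X] diverges (above the triangle threshold p ~ 1/n).


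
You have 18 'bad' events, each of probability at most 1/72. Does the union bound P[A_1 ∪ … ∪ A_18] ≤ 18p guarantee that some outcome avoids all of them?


Union bound: P[∪_{i=1}^{18} A_i] ≤ Σ_i P[A_i] ≤ 18·p = 18·(1/72) = 1/4.
Numerically: 1/4 ≈ 0.250.
Is 1/4 < 1? YES.
Since P[∪ A_i] ≤ 1/4 < 1, the complement has P[∩ A_i^c] ≥ 1 − 1/4 = 3/4 > 0, so some outcome avoids every A_i.

18·p = 1/4 ≈ 0.250; existence CERTIFIED by the union bound.


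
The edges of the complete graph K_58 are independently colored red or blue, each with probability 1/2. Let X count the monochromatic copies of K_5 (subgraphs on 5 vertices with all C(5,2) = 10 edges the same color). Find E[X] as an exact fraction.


Let X = Σ_S X_S over the C(58, 5) = 4582116 subsets S of size 5, where X_S = 1 if the K_5 on S is monochromatic.
For a fixed S, the K_5 on S has C(5, 2) = 10 edges. P[all 10 edges red] = (1/2)^10, and likewise for blue, so P[monochromatic] = 2·(1/2)^10 = 2^{1 − 10} = 1/512.
By linearity: E[X] = C(58, 5) · 2^{1 − 10} = 4582116 · 1/512 = 1145529/128.
Numerically: E[X] ≈ 8949.445.

E[X] = C(58,5)·2^(1−C(5,2)) = 1145529/128 ≈ 8949.445.


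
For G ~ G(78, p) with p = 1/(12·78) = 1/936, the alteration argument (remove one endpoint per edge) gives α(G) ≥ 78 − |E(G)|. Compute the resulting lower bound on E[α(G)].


E[|E(G)|] = C(78, 2)·p = 3003 · (1/936) = 77/24.
E[α(G)] ≥ n − E[|E(G)|] = 78 − 77/24 = 1795/24.
Numerically: ≈ 74.7917.
(This is only a lower bound; the true E[α(G)] may be larger.)

E[α(G)] ≥ 1795/24 ≈ 74.7917.
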